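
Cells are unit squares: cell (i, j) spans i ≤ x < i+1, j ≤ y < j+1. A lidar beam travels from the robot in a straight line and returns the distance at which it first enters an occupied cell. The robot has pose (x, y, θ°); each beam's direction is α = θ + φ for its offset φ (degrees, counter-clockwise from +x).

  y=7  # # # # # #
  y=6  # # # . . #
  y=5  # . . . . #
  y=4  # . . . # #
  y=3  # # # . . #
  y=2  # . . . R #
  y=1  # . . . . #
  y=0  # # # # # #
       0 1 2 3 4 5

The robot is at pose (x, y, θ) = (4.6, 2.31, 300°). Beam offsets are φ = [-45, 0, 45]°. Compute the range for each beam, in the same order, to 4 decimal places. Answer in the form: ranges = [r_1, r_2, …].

beam 1: φ=-45°, α=255°
  dir = (cos 255°, sin 255°) = (-0.2588, -0.9659); from cell (4,2)
  next x-line at t=2.3182, next y-line at t=0.3209; Δt_x=3.8637, Δt_y=1.0353
    y: enter (4,1) at t=0.3209
    y: enter (4,0) at t=1.3562 ← occupied
  → r_1 = 1.3562
beam 2: φ=0°, α=300°
  dir = (cos 300°, sin 300°) = (0.5000, -0.8660); from cell (4,2)
  next x-line at t=0.8000, next y-line at t=0.3580; Δt_x=2.0000, Δt_y=1.1547
    y: enter (4,1) at t=0.3580
    x: enter (5,1) at t=0.8000 ← occupied
  → r_2 = 0.8000
beam 3: φ=45°, α=345°
  dir = (cos 345°, sin 345°) = (0.9659, -0.2588); from cell (4,2)
  next x-line at t=0.4141, next y-line at t=1.1977; Δt_x=1.0353, Δt_y=3.8637
    x: enter (5,2) at t=0.4141 ← occupied
  → r_3 = 0.4141

ranges = [1.3562, 0.8000, 0.4141]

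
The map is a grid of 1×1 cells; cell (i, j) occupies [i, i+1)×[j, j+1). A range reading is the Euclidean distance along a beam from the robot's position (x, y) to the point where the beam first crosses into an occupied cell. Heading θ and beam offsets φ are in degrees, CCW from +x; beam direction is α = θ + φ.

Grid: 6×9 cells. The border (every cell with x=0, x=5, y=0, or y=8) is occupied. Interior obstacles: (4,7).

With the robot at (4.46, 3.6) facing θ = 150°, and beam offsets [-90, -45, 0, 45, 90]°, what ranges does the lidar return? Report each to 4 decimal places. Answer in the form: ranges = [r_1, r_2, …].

beam 1: φ=-90°, α=60°
  direction (0.5000, 0.8660); cell (4,3); t to first gridline: x 1.0800, y 0.4619 (then +2.0000 / +1.1547)
    (4,4) via y @ 0.4619
    (5,4) via x @ 1.0800  # hit
  → r_1 = 1.0800
beam 2: φ=-45°, α=105°
  direction (-0.2588, 0.9659); cell (4,3); t to first gridline: x 1.7773, y 0.4141 (then +3.8637 / +1.0353)
    (4,4) via y @ 0.4141
    (4,5) via y @ 1.4494
    (3,5) via x @ 1.7773
    (3,6) via y @ 2.4847
    (3,7) via y @ 3.5199
    (3,8) via y @ 4.5552  # hit
  → r_2 = 4.5552
beam 3: φ=0°, α=150°
  direction (-0.8660, 0.5000); cell (4,3); t to first gridline: x 0.5312, y 0.8000 (then +1.1547 / +2.0000)
    (3,3) via x @ 0.5312
    (3,4) via y @ 0.8000
    (2,4) via x @ 1.6859
    (2,5) via y @ 2.8000
    (1,5) via x @ 2.8406
    (0,5) via x @ 3.9953  # hit
  → r_3 = 3.9953
beam 4: φ=45°, α=195°
  direction (-0.9659, -0.2588); cell (4,3); t to first gridline: x 0.4762, y 2.3182 (then +1.0353 / +3.8637)
    (3,3) via x @ 0.4762
    (2,3) via x @ 1.5115
    (2,2) via y @ 2.3182
    (1,2) via x @ 2.5468
    (0,2) via x @ 3.5821  # hit
  → r_4 = 3.5821
beam 5: φ=90°, α=240°
  direction (-0.5000, -0.8660); cell (4,3); t to first gridline: x 0.9200, y 0.6928 (then +2.0000 / +1.1547)
    (4,2) via y @ 0.6928
    (3,2) via x @ 0.9200
    (3,1) via y @ 1.8475
    (2,1) via x @ 2.9200
    (2,0) via y @ 3.0022  # hit
  → r_5 = 3.0022

ranges = [1.0800, 4.5552, 3.9953, 3.5821, 3.0022]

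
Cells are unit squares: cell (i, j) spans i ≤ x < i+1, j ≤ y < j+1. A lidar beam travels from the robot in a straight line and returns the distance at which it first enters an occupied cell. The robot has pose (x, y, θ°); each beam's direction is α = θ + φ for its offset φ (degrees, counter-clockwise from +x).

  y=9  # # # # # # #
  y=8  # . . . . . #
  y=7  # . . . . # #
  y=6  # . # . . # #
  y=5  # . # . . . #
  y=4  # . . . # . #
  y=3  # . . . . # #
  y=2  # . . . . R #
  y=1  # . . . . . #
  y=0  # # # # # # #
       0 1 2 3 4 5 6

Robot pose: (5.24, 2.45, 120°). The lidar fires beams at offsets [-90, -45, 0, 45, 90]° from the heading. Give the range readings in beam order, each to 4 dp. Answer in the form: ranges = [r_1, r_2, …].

beam 1: φ=-90°, α=30°
  d=(0.8660,0.5000)  start (5,2)  tX=0.8776 tY=1.1000  stride 1/|dx|=1.1547 1/|dy|=2.0000
    cross x-line → (6,2), t=0.8776 (wall)
  → r_1 = 0.8776
beam 2: φ=-45°, α=75°
  d=(0.2588,0.9659)  start (5,2)  tX=2.9364 tY=0.5694  stride 1/|dx|=3.8637 1/|dy|=1.0353
    cross y-line → (5,3), t=0.5694 (wall)
  → r_2 = 0.5694
beam 3: φ=0°, α=120°
  d=(-0.5000,0.8660)  start (5,2)  tX=0.4800 tY=0.6351  stride 1/|dx|=2.0000 1/|dy|=1.1547
    cross x-line → (4,2), t=0.4800
    cross y-line → (4,3), t=0.6351
    cross y-line → (4,4), t=1.7898 (wall)
  → r_3 = 1.7898
beam 4: φ=45°, α=165°
  d=(-0.9659,0.2588)  start (5,2)  tX=0.2485 tY=2.1250  stride 1/|dx|=1.0353 1/|dy|=3.8637
    cross x-line → (4,2), t=0.2485
    cross x-line → (3,2), t=1.2837
    cross y-line → (3,3), t=2.1250
    cross x-line → (2,3), t=2.3190
    cross x-line → (1,3), t=3.3543
    cross x-line → (0,3), t=4.3896 (wall)
  → r_4 = 4.3896
beam 5: φ=90°, α=210°
  d=(-0.8660,-0.5000)  start (5,2)  tX=0.2771 tY=0.9000  stride 1/|dx|=1.1547 1/|dy|=2.0000
    cross x-line → (4,2), t=0.2771
    cross y-line → (4,1), t=0.9000
    cross x-line → (3,1), t=1.4318
    cross x-line → (2,1), t=2.5865
    cross y-line → (2,0), t=2.9000 (wall)
  → r_5 = 2.9000

ranges = [0.8776, 0.5694, 1.7898, 4.3896, 2.9000]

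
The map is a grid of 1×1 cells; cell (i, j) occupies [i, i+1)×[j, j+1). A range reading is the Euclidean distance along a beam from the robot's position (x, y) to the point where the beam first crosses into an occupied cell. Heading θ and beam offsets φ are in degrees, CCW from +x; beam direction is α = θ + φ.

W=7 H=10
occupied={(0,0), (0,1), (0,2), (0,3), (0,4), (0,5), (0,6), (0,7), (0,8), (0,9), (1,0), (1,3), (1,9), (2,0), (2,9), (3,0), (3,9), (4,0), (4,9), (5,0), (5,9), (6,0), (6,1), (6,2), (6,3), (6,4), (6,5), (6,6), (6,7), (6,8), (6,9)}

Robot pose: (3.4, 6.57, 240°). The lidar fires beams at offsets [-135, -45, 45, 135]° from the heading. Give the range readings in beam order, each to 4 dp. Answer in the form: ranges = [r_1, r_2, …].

ranges = [2.5157, 2.4847, 5.7665, 2.6917]

beam 1: φ=-135°, α=105°
  dir = (cos 105°, sin 105°) = (-0.2588, 0.9659); from cell (3,6)
  next x-line at t=1.5455, next y-line at t=0.4452; Δt_x=3.8637, Δt_y=1.0353
    y: enter (3,7) at t=0.4452
    y: enter (3,8) at t=1.4804
    x: enter (2,8) at t=1.5455
    y: enter (2,9) at t=2.5157 ← occupied
  → r_1 = 2.5157
beam 2: φ=-45°, α=195°
  dir = (cos 195°, sin 195°) = (-0.9659, -0.2588); from cell (3,6)
  next x-line at t=0.4141, next y-line at t=2.2023; Δt_x=1.0353, Δt_y=3.8637
    x: enter (2,6) at t=0.4141
    x: enter (1,6) at t=1.4494
    y: enter (1,5) at t=2.2023
    x: enter (0,5) at t=2.4847 ← occupied
  → r_2 = 2.4847
beam 3: φ=45°, α=285°
  dir = (cos 285°, sin 285°) = (0.2588, -0.9659); from cell (3,6)
  next x-line at t=2.3182, next y-line at t=0.5901; Δt_x=3.8637, Δt_y=1.0353
    y: enter (3,5) at t=0.5901
    y: enter (3,4) at t=1.6254
    x: enter (4,4) at t=2.3182
    y: enter (4,3) at t=2.6607
    y: enter (4,2) at t=3.6959
    y: enter (4,1) at t=4.7312
    y: enter (4,0) at t=5.7665 ← occupied
  → r_3 = 5.7665
beam 4: φ=135°, α=15°
  dir = (cos 15°, sin 15°) = (0.9659, 0.2588); from cell (3,6)
  next x-line at t=0.6212, next y-line at t=1.6614; Δt_x=1.0353, Δt_y=3.8637
    x: enter (4,6) at t=0.6212
    x: enter (5,6) at t=1.6564
    y: enter (5,7) at t=1.6614
    x: enter (6,7) at t=2.6917 ← occupied
  → r_4 = 2.6917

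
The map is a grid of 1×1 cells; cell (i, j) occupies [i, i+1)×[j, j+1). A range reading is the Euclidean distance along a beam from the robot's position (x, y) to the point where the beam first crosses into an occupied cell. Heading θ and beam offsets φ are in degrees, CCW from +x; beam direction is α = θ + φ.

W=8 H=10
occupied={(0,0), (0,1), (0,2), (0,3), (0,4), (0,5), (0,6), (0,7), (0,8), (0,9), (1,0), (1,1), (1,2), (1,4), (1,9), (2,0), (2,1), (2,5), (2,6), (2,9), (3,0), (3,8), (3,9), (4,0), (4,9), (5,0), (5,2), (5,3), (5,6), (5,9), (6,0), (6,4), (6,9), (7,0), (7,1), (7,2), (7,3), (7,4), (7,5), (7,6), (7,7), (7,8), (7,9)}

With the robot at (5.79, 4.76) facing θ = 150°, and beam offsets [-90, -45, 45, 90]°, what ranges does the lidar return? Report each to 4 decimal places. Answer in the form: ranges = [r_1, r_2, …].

beam 1: φ=-90°, α=60°
  direction (0.5000, 0.8660); cell (5,4); t to first gridline: x 0.4200, y 0.2771 (then +2.0000 / +1.1547)
    (5,5) via y @ 0.2771
    (6,5) via x @ 0.4200
    (6,6) via y @ 1.4318
    (7,6) via x @ 2.4200  # hit
  → r_1 = 2.4200
beam 2: φ=-45°, α=105°
  direction (-0.2588, 0.9659); cell (5,4); t to first gridline: x 3.0523, y 0.2485 (then +3.8637 / +1.0353)
    (5,5) via y @ 0.2485
    (5,6) via y @ 1.2837  # hit
  → r_2 = 1.2837
beam 3: φ=45°, α=195°
  direction (-0.9659, -0.2588); cell (5,4); t to first gridline: x 0.8179, y 2.9364 (then +1.0353 / +3.8637)
    (4,4) via x @ 0.8179
    (3,4) via x @ 1.8531
    (2,4) via x @ 2.8884
    (2,3) via y @ 2.9364
    (1,3) via x @ 3.9237
    (0,3) via x @ 4.9590  # hit
  → r_3 = 4.9590
beam 4: φ=90°, α=240°
  direction (-0.5000, -0.8660); cell (5,4); t to first gridline: x 1.5800, y 0.8776 (then +2.0000 / +1.1547)
    (5,3) via y @ 0.8776  # hit
  → r_4 = 0.8776

ranges = [2.4200, 1.2837, 4.9590, 0.8776]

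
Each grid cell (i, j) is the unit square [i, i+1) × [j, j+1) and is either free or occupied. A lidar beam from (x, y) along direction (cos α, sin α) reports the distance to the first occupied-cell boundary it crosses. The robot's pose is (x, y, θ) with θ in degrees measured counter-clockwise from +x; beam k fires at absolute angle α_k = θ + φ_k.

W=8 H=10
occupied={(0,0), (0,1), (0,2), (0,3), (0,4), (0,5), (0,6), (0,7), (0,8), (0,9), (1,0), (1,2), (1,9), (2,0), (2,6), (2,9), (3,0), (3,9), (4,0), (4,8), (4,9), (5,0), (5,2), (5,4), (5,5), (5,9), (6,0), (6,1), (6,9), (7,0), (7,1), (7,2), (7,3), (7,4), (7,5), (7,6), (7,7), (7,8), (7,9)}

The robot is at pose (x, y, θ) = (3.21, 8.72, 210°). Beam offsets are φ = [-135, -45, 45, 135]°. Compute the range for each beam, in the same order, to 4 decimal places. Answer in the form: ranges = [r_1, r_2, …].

beam 1: φ=-135°, α=75°
  direction (0.2588, 0.9659); cell (3,8); t to first gridline: x 3.0523, y 0.2899 (then +3.8637 / +1.0353)
    (3,9) via y @ 0.2899  # hit
  → r_1 = 0.2899
beam 2: φ=-45°, α=165°
  direction (-0.9659, 0.2588); cell (3,8); t to first gridline: x 0.2174, y 1.0818 (then +1.0353 / +3.8637)
    (2,8) via x @ 0.2174
    (2,9) via y @ 1.0818  # hit
  → r_2 = 1.0818
beam 3: φ=45°, α=255°
  direction (-0.2588, -0.9659); cell (3,8); t to first gridline: x 0.8114, y 0.7454 (then +3.8637 / +1.0353)
    (3,7) via y @ 0.7454
    (2,7) via x @ 0.8114
    (2,6) via y @ 1.7807  # hit
  → r_3 = 1.7807
beam 4: φ=135°, α=345°
  direction (0.9659, -0.2588); cell (3,8); t to first gridline: x 0.8179, y 2.7819 (then +1.0353 / +3.8637)
    (4,8) via x @ 0.8179  # hit
  → r_4 = 0.8179

ranges = [0.2899, 1.0818, 1.7807, 0.8179]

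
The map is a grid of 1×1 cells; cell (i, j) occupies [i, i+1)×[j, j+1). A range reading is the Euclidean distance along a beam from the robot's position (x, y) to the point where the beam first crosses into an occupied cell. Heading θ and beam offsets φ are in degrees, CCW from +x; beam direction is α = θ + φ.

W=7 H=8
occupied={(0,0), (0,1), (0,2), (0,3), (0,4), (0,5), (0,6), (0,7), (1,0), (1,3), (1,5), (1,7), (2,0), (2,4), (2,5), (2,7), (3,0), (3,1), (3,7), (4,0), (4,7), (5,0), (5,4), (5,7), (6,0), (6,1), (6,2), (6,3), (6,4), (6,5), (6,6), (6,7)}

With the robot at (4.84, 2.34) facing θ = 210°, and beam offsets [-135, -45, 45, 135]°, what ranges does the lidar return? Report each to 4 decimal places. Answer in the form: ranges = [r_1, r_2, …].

beam 1: φ=-135°, α=75°
  direction (0.2588, 0.9659); cell (4,2); t to first gridline: x 0.6182, y 0.6833 (then +3.8637 / +1.0353)
    (5,2) via x @ 0.6182
    (5,3) via y @ 0.6833
    (5,4) via y @ 1.7186  # hit
  → r_1 = 1.7186
beam 2: φ=-45°, α=165°
  direction (-0.9659, 0.2588); cell (4,2); t to first gridline: x 0.8696, y 2.5500 (then +1.0353 / +3.8637)
    (3,2) via x @ 0.8696
    (2,2) via x @ 1.9049
    (2,3) via y @ 2.5500
    (1,3) via x @ 2.9402  # hit
  → r_2 = 2.9402
beam 3: φ=45°, α=255°
  direction (-0.2588, -0.9659); cell (4,2); t to first gridline: x 3.2455, y 0.3520 (then +3.8637 / +1.0353)
    (4,1) via y @ 0.3520
    (4,0) via y @ 1.3873  # hit
  → r_3 = 1.3873
beam 4: φ=135°, α=345°
  direction (0.9659, -0.2588); cell (4,2); t to first gridline: x 0.1656, y 1.3137 (then +1.0353 / +3.8637)
    (5,2) via x @ 0.1656
    (6,2) via x @ 1.2009  # hit
  → r_4 = 1.2009

ranges = [1.7186, 2.9402, 1.3873, 1.2009]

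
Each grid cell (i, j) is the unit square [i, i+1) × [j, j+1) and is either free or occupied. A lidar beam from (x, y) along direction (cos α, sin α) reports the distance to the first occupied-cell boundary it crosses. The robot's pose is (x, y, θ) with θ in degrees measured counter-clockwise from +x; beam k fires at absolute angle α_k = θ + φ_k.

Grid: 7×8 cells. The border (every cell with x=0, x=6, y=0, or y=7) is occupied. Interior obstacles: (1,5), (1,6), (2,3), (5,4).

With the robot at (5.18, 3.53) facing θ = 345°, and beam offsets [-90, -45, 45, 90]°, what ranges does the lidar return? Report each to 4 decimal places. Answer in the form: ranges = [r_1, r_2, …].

ranges = [2.6192, 1.6400, 0.9400, 0.4866]

beam 1: φ=-90°, α=255°
  dir = (cos 255°, sin 255°) = (-0.2588, -0.9659); from cell (5,3)
  next x-line at t=0.6955, next y-line at t=0.5487; Δt_x=3.8637, Δt_y=1.0353
    y: enter (5,2) at t=0.5487
    x: enter (4,2) at t=0.6955
    y: enter (4,1) at t=1.5840
    y: enter (4,0) at t=2.6192 ← occupied
  → r_1 = 2.6192
beam 2: φ=-45°, α=300°
  dir = (cos 300°, sin 300°) = (0.5000, -0.8660); from cell (5,3)
  next x-line at t=1.6400, next y-line at t=0.6120; Δt_x=2.0000, Δt_y=1.1547
    y: enter (5,2) at t=0.6120
    x: enter (6,2) at t=1.6400 ← occupied
  → r_2 = 1.6400
beam 3: φ=45°, α=30°
  dir = (cos 30°, sin 30°) = (0.8660, 0.5000); from cell (5,3)
  next x-line at t=0.9469, next y-line at t=0.9400; Δt_x=1.1547, Δt_y=2.0000
    y: enter (5,4) at t=0.9400 ← occupied
  → r_3 = 0.9400
beam 4: φ=90°, α=75°
  dir = (cos 75°, sin 75°) = (0.2588, 0.9659); from cell (5,3)
  next x-line at t=3.1682, next y-line at t=0.4866; Δt_x=3.8637, Δt_y=1.0353
    y: enter (5,4) at t=0.4866 ← occupied
  → r_4 = 0.4866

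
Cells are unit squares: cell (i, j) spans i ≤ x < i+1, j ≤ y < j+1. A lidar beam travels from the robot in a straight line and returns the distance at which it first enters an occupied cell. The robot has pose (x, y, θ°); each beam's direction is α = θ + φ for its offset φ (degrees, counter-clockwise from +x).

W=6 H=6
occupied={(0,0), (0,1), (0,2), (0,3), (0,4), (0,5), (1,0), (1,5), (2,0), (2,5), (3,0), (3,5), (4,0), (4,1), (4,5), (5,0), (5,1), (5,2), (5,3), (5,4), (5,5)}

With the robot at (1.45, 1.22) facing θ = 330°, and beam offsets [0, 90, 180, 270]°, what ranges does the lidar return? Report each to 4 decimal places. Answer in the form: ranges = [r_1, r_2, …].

beam 1: φ=0°, α=330°
  dir = (cos 330°, sin 330°) = (0.8660, -0.5000); from cell (1,1)
  next x-line at t=0.6351, next y-line at t=0.4400; Δt_x=1.1547, Δt_y=2.0000
    y: enter (1,0) at t=0.4400 ← occupied
  → r_1 = 0.4400
beam 2: φ=90°, α=60°
  dir = (cos 60°, sin 60°) = (0.5000, 0.8660); from cell (1,1)
  next x-line at t=1.1000, next y-line at t=0.9007; Δt_x=2.0000, Δt_y=1.1547
    y: enter (1,2) at t=0.9007
    x: enter (2,2) at t=1.1000
    y: enter (2,3) at t=2.0554
    x: enter (3,3) at t=3.1000
    y: enter (3,4) at t=3.2101
    y: enter (3,5) at t=4.3648 ← occupied
  → r_2 = 4.3648
beam 3: φ=180°, α=150°
  dir = (cos 150°, sin 150°) = (-0.8660, 0.5000); from cell (1,1)
  next x-line at t=0.5196, next y-line at t=1.5600; Δt_x=1.1547, Δt_y=2.0000
    x: enter (0,1) at t=0.5196 ← occupied
  → r_3 = 0.5196
beam 4: φ=270°, α=240°
  dir = (cos 240°, sin 240°) = (-0.5000, -0.8660); from cell (1,1)
  next x-line at t=0.9000, next y-line at t=0.2540; Δt_x=2.0000, Δt_y=1.1547
    y: enter (1,0) at t=0.2540 ← occupied
  → r_4 = 0.2540

ranges = [0.4400, 4.3648, 0.5196, 0.2540]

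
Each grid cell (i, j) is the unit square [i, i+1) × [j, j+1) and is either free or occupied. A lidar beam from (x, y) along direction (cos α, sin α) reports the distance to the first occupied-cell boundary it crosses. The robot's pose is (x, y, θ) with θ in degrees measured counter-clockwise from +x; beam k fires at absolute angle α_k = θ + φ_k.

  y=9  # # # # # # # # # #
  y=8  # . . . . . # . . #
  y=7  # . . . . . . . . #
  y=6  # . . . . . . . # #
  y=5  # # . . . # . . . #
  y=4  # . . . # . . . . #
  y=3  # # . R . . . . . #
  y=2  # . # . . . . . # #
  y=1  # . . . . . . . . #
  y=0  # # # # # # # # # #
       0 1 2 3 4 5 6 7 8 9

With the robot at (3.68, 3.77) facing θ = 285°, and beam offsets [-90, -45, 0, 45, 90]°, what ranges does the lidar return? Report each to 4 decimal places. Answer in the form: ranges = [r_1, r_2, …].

beam 1: φ=-90°, α=195°
  d=(-0.9659,-0.2588)  start (3,3)  tX=0.7040 tY=2.9751  stride 1/|dx|=1.0353 1/|dy|=3.8637
    cross x-line → (2,3), t=0.7040
    cross x-line → (1,3), t=1.7393 (wall)
  → r_1 = 1.7393
beam 2: φ=-45°, α=240°
  d=(-0.5000,-0.8660)  start (3,3)  tX=1.3600 tY=0.8891  stride 1/|dx|=2.0000 1/|dy|=1.1547
    cross y-line → (3,2), t=0.8891
    cross x-line → (2,2), t=1.3600 (wall)
  → r_2 = 1.3600
beam 3: φ=0°, α=285°
  d=(0.2588,-0.9659)  start (3,3)  tX=1.2364 tY=0.7972  stride 1/|dx|=3.8637 1/|dy|=1.0353
    cross y-line → (3,2), t=0.7972
    cross x-line → (4,2), t=1.2364
    cross y-line → (4,1), t=1.8324
    cross y-line → (4,0), t=2.8677 (wall)
  → r_3 = 2.8677
beam 4: φ=45°, α=330°
  d=(0.8660,-0.5000)  start (3,3)  tX=0.3695 tY=1.5400  stride 1/|dx|=1.1547 1/|dy|=2.0000
    cross x-line → (4,3), t=0.3695
    cross x-line → (5,3), t=1.5242
    cross y-line → (5,2), t=1.5400
    cross x-line → (6,2), t=2.6789
    cross y-line → (6,1), t=3.5400
    cross x-line → (7,1), t=3.8336
    cross x-line → (8,1), t=4.9883
    cross y-line → (8,0), t=5.5400 (wall)
  → r_4 = 5.5400
beam 5: φ=90°, α=15°
  d=(0.9659,0.2588)  start (3,3)  tX=0.3313 tY=0.8887  stride 1/|dx|=1.0353 1/|dy|=3.8637
    cross x-line → (4,3), t=0.3313
    cross y-line → (4,4), t=0.8887 (wall)
  → r_5 = 0.8887

ranges = [1.7393, 1.3600, 2.8677, 5.5400, 0.8887]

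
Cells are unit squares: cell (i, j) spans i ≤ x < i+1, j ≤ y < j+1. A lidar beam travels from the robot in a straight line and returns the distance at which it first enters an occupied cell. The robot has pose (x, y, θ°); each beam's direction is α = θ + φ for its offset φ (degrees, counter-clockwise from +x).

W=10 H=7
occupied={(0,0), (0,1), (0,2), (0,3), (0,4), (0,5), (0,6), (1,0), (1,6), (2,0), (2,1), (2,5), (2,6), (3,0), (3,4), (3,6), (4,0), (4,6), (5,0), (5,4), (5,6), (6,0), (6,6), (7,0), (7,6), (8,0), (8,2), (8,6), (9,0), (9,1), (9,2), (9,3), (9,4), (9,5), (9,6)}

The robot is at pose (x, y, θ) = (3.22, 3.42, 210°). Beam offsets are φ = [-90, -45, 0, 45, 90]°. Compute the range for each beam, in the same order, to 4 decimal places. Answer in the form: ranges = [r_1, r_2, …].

ranges = [1.8244, 2.2983, 2.5634, 1.4701, 2.7944]

beam 1: φ=-90°, α=120°
  dir = (cos 120°, sin 120°) = (-0.5000, 0.8660); from cell (3,3)
  next x-line at t=0.4400, next y-line at t=0.6697; Δt_x=2.0000, Δt_y=1.1547
    x: enter (2,3) at t=0.4400
    y: enter (2,4) at t=0.6697
    y: enter (2,5) at t=1.8244 ← occupied
  → r_1 = 1.8244
beam 2: φ=-45°, α=165°
  dir = (cos 165°, sin 165°) = (-0.9659, 0.2588); from cell (3,3)
  next x-line at t=0.2278, next y-line at t=2.2409; Δt_x=1.0353, Δt_y=3.8637
    x: enter (2,3) at t=0.2278
    x: enter (1,3) at t=1.2630
    y: enter (1,4) at t=2.2409
    x: enter (0,4) at t=2.2983 ← occupied
  → r_2 = 2.2983
beam 3: φ=0°, α=210°
  dir = (cos 210°, sin 210°) = (-0.8660, -0.5000); from cell (3,3)
  next x-line at t=0.2540, next y-line at t=0.8400; Δt_x=1.1547, Δt_y=2.0000
    x: enter (2,3) at t=0.2540
    y: enter (2,2) at t=0.8400
    x: enter (1,2) at t=1.4087
    x: enter (0,2) at t=2.5634 ← occupied
  → r_3 = 2.5634
beam 4: φ=45°, α=255°
  dir = (cos 255°, sin 255°) = (-0.2588, -0.9659); from cell (3,3)
  next x-line at t=0.8500, next y-line at t=0.4348; Δt_x=3.8637, Δt_y=1.0353
    y: enter (3,2) at t=0.4348
    x: enter (2,2) at t=0.8500
    y: enter (2,1) at t=1.4701 ← occupied
  → r_4 = 1.4701
beam 5: φ=90°, α=300°
  dir = (cos 300°, sin 300°) = (0.5000, -0.8660); from cell (3,3)
  next x-line at t=1.5600, next y-line at t=0.4850; Δt_x=2.0000, Δt_y=1.1547
    y: enter (3,2) at t=0.4850
    x: enter (4,2) at t=1.5600
    y: enter (4,1) at t=1.6397
    y: enter (4,0) at t=2.7944 ← occupied
  → r_5 = 2.7944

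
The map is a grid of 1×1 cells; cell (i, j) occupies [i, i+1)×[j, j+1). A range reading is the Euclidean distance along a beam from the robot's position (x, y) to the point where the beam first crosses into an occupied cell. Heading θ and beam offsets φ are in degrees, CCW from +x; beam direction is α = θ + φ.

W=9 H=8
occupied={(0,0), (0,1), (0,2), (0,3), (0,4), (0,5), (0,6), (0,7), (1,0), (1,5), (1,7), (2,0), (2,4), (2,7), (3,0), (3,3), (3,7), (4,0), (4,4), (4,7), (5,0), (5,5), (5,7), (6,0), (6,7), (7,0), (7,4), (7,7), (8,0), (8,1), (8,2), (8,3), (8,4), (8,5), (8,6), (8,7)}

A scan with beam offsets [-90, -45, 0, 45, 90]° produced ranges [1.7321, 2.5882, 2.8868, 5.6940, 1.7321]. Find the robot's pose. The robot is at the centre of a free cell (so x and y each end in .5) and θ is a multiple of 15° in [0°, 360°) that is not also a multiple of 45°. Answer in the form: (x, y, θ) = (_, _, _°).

Candidates: 36 free-cell centres × 16 headings = 576 poses. Raycast each; keep the one whose scan matches to 4 dp.
  (4.5, 1.5, 300°): beam 1 = 1.0000 ≠ 1.7321 ✗
  (7.5, 6.5, 345°): beam 1 = 1.5529 ≠ 1.7321 ✗
  (3.5, 4.5, 285°): beam 1 = 0.5176 ≠ 1.7321 ✗
  (6.5, 2.5, 75°): beam 1 = 1.5529 ≠ 1.7321 ✗
  …
  (6.5, 2.5, 150°): r_1=1.7321, r_2=2.5882, r_3=2.8868, r_4=5.6940, r_5=1.7321 — all match ✓
No second candidate reproduces the full scan.

(x, y, θ) = (6.5, 2.5, 150°)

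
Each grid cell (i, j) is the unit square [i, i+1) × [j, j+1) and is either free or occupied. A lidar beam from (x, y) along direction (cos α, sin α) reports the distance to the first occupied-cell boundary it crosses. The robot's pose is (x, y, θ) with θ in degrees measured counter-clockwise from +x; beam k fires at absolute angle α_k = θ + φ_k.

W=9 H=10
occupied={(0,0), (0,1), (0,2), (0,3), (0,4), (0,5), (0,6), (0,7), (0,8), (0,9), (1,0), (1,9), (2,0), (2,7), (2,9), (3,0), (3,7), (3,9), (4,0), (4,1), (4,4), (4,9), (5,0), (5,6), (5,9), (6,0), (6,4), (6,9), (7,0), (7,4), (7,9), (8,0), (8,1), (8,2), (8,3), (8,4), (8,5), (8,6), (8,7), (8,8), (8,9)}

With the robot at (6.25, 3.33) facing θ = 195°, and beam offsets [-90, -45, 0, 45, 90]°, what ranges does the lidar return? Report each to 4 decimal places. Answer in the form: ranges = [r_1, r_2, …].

beam 1: φ=-90°, α=105°
  cosα=-0.2588 sinα=0.9659 | (6,3) | tMaxX 0.9659 tMaxY 0.6936 | tΔX 3.8637 tΔY 1.0353
    t=0.6936 [y] (6,4) — stop
  → r_1 = 0.6936
beam 2: φ=-45°, α=150°
  cosα=-0.8660 sinα=0.5000 | (6,3) | tMaxX 0.2887 tMaxY 1.3400 | tΔX 1.1547 tΔY 2.0000
    t=0.2887 [x] (5,3)
    t=1.3400 [y] (5,4)
    t=1.4434 [x] (4,4) — stop
  → r_2 = 1.4434
beam 3: φ=0°, α=195°
  cosα=-0.9659 sinα=-0.2588 | (6,3) | tMaxX 0.2588 tMaxY 1.2750 | tΔX 1.0353 tΔY 3.8637
    t=0.2588 [x] (5,3)
    t=1.2750 [y] (5,2)
    t=1.2941 [x] (4,2)
    t=2.3294 [x] (3,2)
    t=3.3646 [x] (2,2)
    t=4.3999 [x] (1,2)
    t=5.1387 [y] (1,1)
    t=5.4352 [x] (0,1) — stop
  → r_3 = 5.4352
beam 4: φ=45°, α=240°
  cosα=-0.5000 sinα=-0.8660 | (6,3) | tMaxX 0.5000 tMaxY 0.3811 | tΔX 2.0000 tΔY 1.1547
    t=0.3811 [y] (6,2)
    t=0.5000 [x] (5,2)
    t=1.5358 [y] (5,1)
    t=2.5000 [x] (4,1) — stop
  → r_4 = 2.5000
beam 5: φ=90°, α=285°
  cosα=0.2588 sinα=-0.9659 | (6,3) | tMaxX 2.8978 tMaxY 0.3416 | tΔX 3.8637 tΔY 1.0353
    t=0.3416 [y] (6,2)
    t=1.3769 [y] (6,1)
    t=2.4122 [y] (6,0) — stop
  → r_5 = 2.4122

ranges = [0.6936, 1.4434, 5.4352, 2.5000, 2.4122]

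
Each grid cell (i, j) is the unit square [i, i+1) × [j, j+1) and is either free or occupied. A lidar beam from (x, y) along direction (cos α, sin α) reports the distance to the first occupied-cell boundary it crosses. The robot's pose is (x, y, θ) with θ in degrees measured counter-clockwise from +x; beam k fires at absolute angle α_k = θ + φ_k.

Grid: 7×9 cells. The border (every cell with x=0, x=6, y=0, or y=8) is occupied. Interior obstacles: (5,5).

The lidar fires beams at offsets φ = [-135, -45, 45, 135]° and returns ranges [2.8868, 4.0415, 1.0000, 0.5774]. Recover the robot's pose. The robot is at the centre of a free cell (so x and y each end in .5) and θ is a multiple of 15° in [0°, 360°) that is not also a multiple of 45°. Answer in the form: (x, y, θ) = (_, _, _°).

(x, y, θ) = (1.5, 3.5, 75°)

Candidates: 34 free-cell centres × 16 headings = 544 poses. Raycast each; keep the one whose scan matches to 4 dp.
  (3.5, 1.5, 210°): beam 1 = 6.7293 ≠ 2.8868 ✗
  (4.5, 7.5, 150°): beam 1 = 1.5529 ≠ 2.8868 ✗
  (5.5, 2.5, 240°): beam 1 = 5.6940 ≠ 2.8868 ✗
  …
  (1.5, 3.5, 75°): r_1=2.8868, r_2=4.0415, r_3=1.0000, r_4=0.5774 — all match ✓
Only this pose fits every beam.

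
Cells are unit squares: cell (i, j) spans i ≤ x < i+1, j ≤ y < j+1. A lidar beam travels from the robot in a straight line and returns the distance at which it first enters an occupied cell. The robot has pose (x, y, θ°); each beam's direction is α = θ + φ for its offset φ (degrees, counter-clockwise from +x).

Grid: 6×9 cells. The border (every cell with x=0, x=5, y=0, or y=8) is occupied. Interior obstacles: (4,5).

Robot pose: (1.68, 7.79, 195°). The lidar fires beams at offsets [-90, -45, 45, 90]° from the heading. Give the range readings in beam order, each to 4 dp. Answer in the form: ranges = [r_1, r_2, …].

ranges = [0.2174, 0.4200, 1.3600, 7.0295]

beam 1: φ=-90°, α=105°
  dir = (cos 105°, sin 105°) = (-0.2588, 0.9659); from cell (1,7)
  next x-line at t=2.6273, next y-line at t=0.2174; Δt_x=3.8637, Δt_y=1.0353
    y: enter (1,8) at t=0.2174 ← occupied
  → r_1 = 0.2174
beam 2: φ=-45°, α=150°
  dir = (cos 150°, sin 150°) = (-0.8660, 0.5000); from cell (1,7)
  next x-line at t=0.7852, next y-line at t=0.4200; Δt_x=1.1547, Δt_y=2.0000
    y: enter (1,8) at t=0.4200 ← occupied
  → r_2 = 0.4200
beam 3: φ=45°, α=240°
  dir = (cos 240°, sin 240°) = (-0.5000, -0.8660); from cell (1,7)
  next x-line at t=1.3600, next y-line at t=0.9122; Δt_x=2.0000, Δt_y=1.1547
    y: enter (1,6) at t=0.9122
    x: enter (0,6) at t=1.3600 ← occupied
  → r_3 = 1.3600
beam 4: φ=90°, α=285°
  dir = (cos 285°, sin 285°) = (0.2588, -0.9659); from cell (1,7)
  next x-line at t=1.2364, next y-line at t=0.8179; Δt_x=3.8637, Δt_y=1.0353
    y: enter (1,6) at t=0.8179
    x: enter (2,6) at t=1.2364
    y: enter (2,5) at t=1.8531
    y: enter (2,4) at t=2.8884
    y: enter (2,3) at t=3.9237
    y: enter (2,2) at t=4.9590
    x: enter (3,2) at t=5.1001
    y: enter (3,1) at t=5.9942
    y: enter (3,0) at t=7.0295 ← occupied
  → r_4 = 7.0295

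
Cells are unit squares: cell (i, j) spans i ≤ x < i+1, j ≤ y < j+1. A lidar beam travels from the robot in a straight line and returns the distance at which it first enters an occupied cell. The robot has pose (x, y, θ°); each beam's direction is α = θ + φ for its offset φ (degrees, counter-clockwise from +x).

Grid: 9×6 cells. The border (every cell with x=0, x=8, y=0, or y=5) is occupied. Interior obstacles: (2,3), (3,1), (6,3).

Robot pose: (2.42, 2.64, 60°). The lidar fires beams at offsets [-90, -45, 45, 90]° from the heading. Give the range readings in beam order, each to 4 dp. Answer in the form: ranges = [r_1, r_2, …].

ranges = [1.2800, 3.7063, 0.3727, 1.6397]

beam 1: φ=-90°, α=330°
  d=(0.8660,-0.5000)  start (2,2)  tX=0.6697 tY=1.2800  stride 1/|dx|=1.1547 1/|dy|=2.0000
    cross x-line → (3,2), t=0.6697
    cross y-line → (3,1), t=1.2800 (wall)
  → r_1 = 1.2800
beam 2: φ=-45°, α=15°
  d=(0.9659,0.2588)  start (2,2)  tX=0.6005 tY=1.3909  stride 1/|dx|=1.0353 1/|dy|=3.8637
    cross x-line → (3,2), t=0.6005
    cross y-line → (3,3), t=1.3909
    cross x-line → (4,3), t=1.6357
    cross x-line → (5,3), t=2.6710
    cross x-line → (6,3), t=3.7063 (wall)
  → r_2 = 3.7063
beam 3: φ=45°, α=105°
  d=(-0.2588,0.9659)  start (2,2)  tX=1.6228 tY=0.3727  stride 1/|dx|=3.8637 1/|dy|=1.0353
    cross y-line → (2,3), t=0.3727 (wall)
  → r_3 = 0.3727
beam 4: φ=90°, α=150°
  d=(-0.8660,0.5000)  start (2,2)  tX=0.4850 tY=0.7200  stride 1/|dx|=1.1547 1/|dy|=2.0000
    cross x-line → (1,2), t=0.4850
    cross y-line → (1,3), t=0.7200
    cross x-line → (0,3), t=1.6397 (wall)
  → r_4 = 1.6397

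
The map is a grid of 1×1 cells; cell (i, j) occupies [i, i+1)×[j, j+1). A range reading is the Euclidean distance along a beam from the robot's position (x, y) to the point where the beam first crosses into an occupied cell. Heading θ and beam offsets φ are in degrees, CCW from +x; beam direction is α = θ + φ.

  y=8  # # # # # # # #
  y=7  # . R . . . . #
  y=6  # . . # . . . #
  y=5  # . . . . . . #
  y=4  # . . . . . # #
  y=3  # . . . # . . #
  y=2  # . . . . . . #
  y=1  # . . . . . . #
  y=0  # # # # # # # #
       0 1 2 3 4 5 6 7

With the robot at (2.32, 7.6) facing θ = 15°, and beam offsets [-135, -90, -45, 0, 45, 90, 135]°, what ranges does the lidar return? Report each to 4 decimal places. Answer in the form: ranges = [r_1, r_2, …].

ranges = [2.6400, 6.8328, 1.2000, 1.5455, 0.4619, 0.4141, 0.8000]

beam 1: φ=-135°, α=240°
  direction (-0.5000, -0.8660); cell (2,7); t to first gridline: x 0.6400, y 0.6928 (then +2.0000 / +1.1547)
    (1,7) via x @ 0.6400
    (1,6) via y @ 0.6928
    (1,5) via y @ 1.8475
    (0,5) via x @ 2.6400  # hit
  → r_1 = 2.6400
beam 2: φ=-90°, α=285°
  direction (0.2588, -0.9659); cell (2,7); t to first gridline: x 2.6273, y 0.6212 (then +3.8637 / +1.0353)
    (2,6) via y @ 0.6212
    (2,5) via y @ 1.6564
    (3,5) via x @ 2.6273
    (3,4) via y @ 2.6917
    (3,3) via y @ 3.7270
    (3,2) via y @ 4.7623
    (3,1) via y @ 5.7975
    (4,1) via x @ 6.4910
    (4,0) via y @ 6.8328  # hit
  → r_2 = 6.8328
beam 3: φ=-45°, α=330°
  direction (0.8660, -0.5000); cell (2,7); t to first gridline: x 0.7852, y 1.2000 (then +1.1547 / +2.0000)
    (3,7) via x @ 0.7852
    (3,6) via y @ 1.2000  # hit
  → r_3 = 1.2000
beam 4: φ=0°, α=15°
  direction (0.9659, 0.2588); cell (2,7); t to first gridline: x 0.7040, y 1.5455 (then +1.0353 / +3.8637)
    (3,7) via x @ 0.7040
    (3,8) via y @ 1.5455  # hit
  → r_4 = 1.5455
beam 5: φ=45°, α=60°
  direction (0.5000, 0.8660); cell (2,7); t to first gridline: x 1.3600, y 0.4619 (then +2.0000 / +1.1547)
    (2,8) via y @ 0.4619  # hit
  → r_5 = 0.4619
beam 6: φ=90°, α=105°
  direction (-0.2588, 0.9659); cell (2,7); t to first gridline: x 1.2364, y 0.4141 (then +3.8637 / +1.0353)
    (2,8) via y @ 0.4141  # hit
  → r_6 = 0.4141
beam 7: φ=135°, α=150°
  direction (-0.8660, 0.5000); cell (2,7); t to first gridline: x 0.3695, y 0.8000 (then +1.1547 / +2.0000)
    (1,7) via x @ 0.3695
    (1,8) via y @ 0.8000  # hit
  → r_7 = 0.8000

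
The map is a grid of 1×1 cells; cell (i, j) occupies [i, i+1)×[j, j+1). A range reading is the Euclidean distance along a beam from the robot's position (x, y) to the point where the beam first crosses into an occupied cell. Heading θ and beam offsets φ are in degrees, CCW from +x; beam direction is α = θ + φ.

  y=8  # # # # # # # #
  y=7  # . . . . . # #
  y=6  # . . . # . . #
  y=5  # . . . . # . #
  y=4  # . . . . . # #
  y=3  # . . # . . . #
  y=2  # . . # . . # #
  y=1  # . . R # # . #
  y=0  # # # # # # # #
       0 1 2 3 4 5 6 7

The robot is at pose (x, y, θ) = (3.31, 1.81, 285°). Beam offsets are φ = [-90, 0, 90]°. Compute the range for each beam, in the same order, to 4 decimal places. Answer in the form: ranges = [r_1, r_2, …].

beam 1: φ=-90°, α=195°
  cosα=-0.9659 sinα=-0.2588 | (3,1) | tMaxX 0.3209 tMaxY 3.1296 | tΔX 1.0353 tΔY 3.8637
    t=0.3209 [x] (2,1)
    t=1.3562 [x] (1,1)
    t=2.3915 [x] (0,1) — stop
  → r_1 = 2.3915
beam 2: φ=0°, α=285°
  cosα=0.2588 sinα=-0.9659 | (3,1) | tMaxX 2.6660 tMaxY 0.8386 | tΔX 3.8637 tΔY 1.0353
    t=0.8386 [y] (3,0) — stop
  → r_2 = 0.8386
beam 3: φ=90°, α=15°
  cosα=0.9659 sinα=0.2588 | (3,1) | tMaxX 0.7143 tMaxY 0.7341 | tΔX 1.0353 tΔY 3.8637
    t=0.7143 [x] (4,1) — stop
  → r_3 = 0.7143

ranges = [2.3915, 0.8386, 0.7143]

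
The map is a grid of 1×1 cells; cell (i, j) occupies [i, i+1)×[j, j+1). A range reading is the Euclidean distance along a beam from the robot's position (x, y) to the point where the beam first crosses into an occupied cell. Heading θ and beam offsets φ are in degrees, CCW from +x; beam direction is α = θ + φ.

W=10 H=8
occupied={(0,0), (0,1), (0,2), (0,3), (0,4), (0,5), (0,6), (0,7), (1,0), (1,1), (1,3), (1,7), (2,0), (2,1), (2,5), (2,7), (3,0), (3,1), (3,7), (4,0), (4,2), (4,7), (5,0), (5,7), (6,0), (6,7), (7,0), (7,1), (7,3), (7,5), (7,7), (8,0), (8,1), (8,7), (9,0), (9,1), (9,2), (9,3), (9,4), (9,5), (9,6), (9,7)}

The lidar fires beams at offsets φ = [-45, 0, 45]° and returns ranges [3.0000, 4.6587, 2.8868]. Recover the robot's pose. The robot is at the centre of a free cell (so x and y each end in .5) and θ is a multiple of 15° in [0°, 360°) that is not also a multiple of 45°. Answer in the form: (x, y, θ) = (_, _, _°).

The pose lattice has 38·16 = 608 candidates. Test each by forward raycasting.
  (3.5, 6.5, 195°): beam 1 = 1.0000 ≠ 3.0000 ✗
  (1.5, 4.5, 285°): beam 1 = 0.5774 ≠ 3.0000 ✗
  (3.5, 2.5, 75°): beam 1 = 0.5774 ≠ 3.0000 ✗
  (1.5, 4.5, 255°): beam 1 = 0.5774 ≠ 3.0000 ✗
  …
  (5.5, 5.5, 195°): r_1=3.0000, r_2=4.6587, r_3=2.8868 — all match ✓
Only this pose fits every beam.

(x, y, θ) = (5.5, 5.5, 195°)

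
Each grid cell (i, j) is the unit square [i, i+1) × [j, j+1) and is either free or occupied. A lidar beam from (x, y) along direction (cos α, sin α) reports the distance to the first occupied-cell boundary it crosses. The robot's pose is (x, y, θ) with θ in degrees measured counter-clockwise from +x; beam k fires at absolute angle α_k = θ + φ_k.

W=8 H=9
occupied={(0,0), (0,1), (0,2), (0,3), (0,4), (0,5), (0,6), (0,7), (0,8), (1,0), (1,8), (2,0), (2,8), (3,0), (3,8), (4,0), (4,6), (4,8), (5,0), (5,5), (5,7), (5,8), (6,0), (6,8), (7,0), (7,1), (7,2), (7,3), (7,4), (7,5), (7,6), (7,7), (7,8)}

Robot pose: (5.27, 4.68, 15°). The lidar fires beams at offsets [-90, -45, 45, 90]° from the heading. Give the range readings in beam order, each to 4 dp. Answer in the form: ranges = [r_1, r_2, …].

ranges = [3.8098, 1.9976, 0.3695, 0.3313]

beam 1: φ=-90°, α=285°
  d=(0.2588,-0.9659)  start (5,4)  tX=2.8205 tY=0.7040  stride 1/|dx|=3.8637 1/|dy|=1.0353
    cross y-line → (5,3), t=0.7040
    cross y-line → (5,2), t=1.7393
    cross y-line → (5,1), t=2.7745
    cross x-line → (6,1), t=2.8205
    cross y-line → (6,0), t=3.8098 (wall)
  → r_1 = 3.8098
beam 2: φ=-45°, α=330°
  d=(0.8660,-0.5000)  start (5,4)  tX=0.8429 tY=1.3600  stride 1/|dx|=1.1547 1/|dy|=2.0000
    cross x-line → (6,4), t=0.8429
    cross y-line → (6,3), t=1.3600
    cross x-line → (7,3), t=1.9976 (wall)
  → r_2 = 1.9976
beam 3: φ=45°, α=60°
  d=(0.5000,0.8660)  start (5,4)  tX=1.4600 tY=0.3695  stride 1/|dx|=2.0000 1/|dy|=1.1547
    cross y-line → (5,5), t=0.3695 (wall)
  → r_3 = 0.3695
beam 4: φ=90°, α=105°
  d=(-0.2588,0.9659)  start (5,4)  tX=1.0432 tY=0.3313  stride 1/|dx|=3.8637 1/|dy|=1.0353
    cross y-line → (5,5), t=0.3313 (wall)
  → r_4 = 0.3313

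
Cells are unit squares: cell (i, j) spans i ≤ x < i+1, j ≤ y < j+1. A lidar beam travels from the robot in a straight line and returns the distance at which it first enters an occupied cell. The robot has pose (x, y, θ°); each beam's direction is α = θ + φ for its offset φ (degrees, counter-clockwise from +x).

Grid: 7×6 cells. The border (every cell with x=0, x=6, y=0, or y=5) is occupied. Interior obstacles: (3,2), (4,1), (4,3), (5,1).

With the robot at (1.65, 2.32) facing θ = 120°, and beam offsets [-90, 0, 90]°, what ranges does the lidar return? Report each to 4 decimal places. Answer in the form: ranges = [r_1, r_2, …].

beam 1: φ=-90°, α=30°
  dir = (cos 30°, sin 30°) = (0.8660, 0.5000); from cell (1,2)
  next x-line at t=0.4041, next y-line at t=1.3600; Δt_x=1.1547, Δt_y=2.0000
    x: enter (2,2) at t=0.4041
    y: enter (2,3) at t=1.3600
    x: enter (3,3) at t=1.5588
    x: enter (4,3) at t=2.7135 ← occupied
  → r_1 = 2.7135
beam 2: φ=0°, α=120°
  dir = (cos 120°, sin 120°) = (-0.5000, 0.8660); from cell (1,2)
  next x-line at t=1.3000, next y-line at t=0.7852; Δt_x=2.0000, Δt_y=1.1547
    y: enter (1,3) at t=0.7852
    x: enter (0,3) at t=1.3000 ← occupied
  → r_2 = 1.3000
beam 3: φ=90°, α=210°
  dir = (cos 210°, sin 210°) = (-0.8660, -0.5000); from cell (1,2)
  next x-line at t=0.7506, next y-line at t=0.6400; Δt_x=1.1547, Δt_y=2.0000
    y: enter (1,1) at t=0.6400
    x: enter (0,1) at t=0.7506 ← occupied
  → r_3 = 0.7506

ranges = [2.7135, 1.3000, 0.7506]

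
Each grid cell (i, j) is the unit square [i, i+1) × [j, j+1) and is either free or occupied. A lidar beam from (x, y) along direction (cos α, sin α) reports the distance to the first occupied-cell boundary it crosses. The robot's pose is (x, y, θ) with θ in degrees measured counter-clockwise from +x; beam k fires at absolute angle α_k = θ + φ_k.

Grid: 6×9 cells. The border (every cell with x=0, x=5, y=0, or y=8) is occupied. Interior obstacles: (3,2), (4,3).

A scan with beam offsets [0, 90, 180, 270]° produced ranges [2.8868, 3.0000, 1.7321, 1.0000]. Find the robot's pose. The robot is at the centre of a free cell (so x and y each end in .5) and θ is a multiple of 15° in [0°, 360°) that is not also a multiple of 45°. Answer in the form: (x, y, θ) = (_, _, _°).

(x, y, θ) = (2.5, 3.5, 30°)

The pose lattice has 26·16 = 416 candidates. Test each by forward raycasting.
  (4.5, 1.5, 105°): beam 1 = 1.5529 ≠ 2.8868 ✗
  (4.5, 7.5, 75°): beam 1 = 0.5176 ≠ 2.8868 ✗
  (2.5, 2.5, 165°): beam 1 = 1.5529 ≠ 2.8868 ✗
  (4.5, 5.5, 105°): beam 1 = 2.5882 ≠ 2.8868 ✗
  (3.5, 3.5, 15°): beam 1 = 0.5176 ≠ 2.8868 ✗
  …
  (2.5, 3.5, 30°): r_1=2.8868, r_2=3.0000, r_3=1.7321, r_4=1.0000 — all match ✓
No second candidate reproduces the full scan.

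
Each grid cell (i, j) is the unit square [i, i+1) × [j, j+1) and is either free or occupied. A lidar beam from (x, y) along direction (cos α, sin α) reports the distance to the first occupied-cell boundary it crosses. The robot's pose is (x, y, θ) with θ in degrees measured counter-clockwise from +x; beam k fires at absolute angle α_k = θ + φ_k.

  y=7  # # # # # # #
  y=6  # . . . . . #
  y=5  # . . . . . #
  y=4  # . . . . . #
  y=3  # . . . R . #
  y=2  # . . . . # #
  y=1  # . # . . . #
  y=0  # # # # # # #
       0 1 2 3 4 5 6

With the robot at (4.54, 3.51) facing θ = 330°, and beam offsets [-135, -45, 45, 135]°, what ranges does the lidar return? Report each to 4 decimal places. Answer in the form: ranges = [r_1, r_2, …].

ranges = [3.6649, 2.5985, 1.5115, 3.6131]

beam 1: φ=-135°, α=195°
  direction (-0.9659, -0.2588); cell (4,3); t to first gridline: x 0.5590, y 1.9705 (then +1.0353 / +3.8637)
    (3,3) via x @ 0.5590
    (2,3) via x @ 1.5943
    (2,2) via y @ 1.9705
    (1,2) via x @ 2.6296
    (0,2) via x @ 3.6649  # hit
  → r_1 = 3.6649
beam 2: φ=-45°, α=285°
  direction (0.2588, -0.9659); cell (4,3); t to first gridline: x 1.7773, y 0.5280 (then +3.8637 / +1.0353)
    (4,2) via y @ 0.5280
    (4,1) via y @ 1.5633
    (5,1) via x @ 1.7773
    (5,0) via y @ 2.5985  # hit
  → r_2 = 2.5985
beam 3: φ=45°, α=15°
  direction (0.9659, 0.2588); cell (4,3); t to first gridline: x 0.4762, y 1.8932 (then +1.0353 / +3.8637)
    (5,3) via x @ 0.4762
    (6,3) via x @ 1.5115  # hit
  → r_3 = 1.5115
beam 4: φ=135°, α=105°
  direction (-0.2588, 0.9659); cell (4,3); t to first gridline: x 2.0864, y 0.5073 (then +3.8637 / +1.0353)
    (4,4) via y @ 0.5073
    (4,5) via y @ 1.5426
    (3,5) via x @ 2.0864
    (3,6) via y @ 2.5778
    (3,7) via y @ 3.6131  # hit
  → r_4 = 3.6131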